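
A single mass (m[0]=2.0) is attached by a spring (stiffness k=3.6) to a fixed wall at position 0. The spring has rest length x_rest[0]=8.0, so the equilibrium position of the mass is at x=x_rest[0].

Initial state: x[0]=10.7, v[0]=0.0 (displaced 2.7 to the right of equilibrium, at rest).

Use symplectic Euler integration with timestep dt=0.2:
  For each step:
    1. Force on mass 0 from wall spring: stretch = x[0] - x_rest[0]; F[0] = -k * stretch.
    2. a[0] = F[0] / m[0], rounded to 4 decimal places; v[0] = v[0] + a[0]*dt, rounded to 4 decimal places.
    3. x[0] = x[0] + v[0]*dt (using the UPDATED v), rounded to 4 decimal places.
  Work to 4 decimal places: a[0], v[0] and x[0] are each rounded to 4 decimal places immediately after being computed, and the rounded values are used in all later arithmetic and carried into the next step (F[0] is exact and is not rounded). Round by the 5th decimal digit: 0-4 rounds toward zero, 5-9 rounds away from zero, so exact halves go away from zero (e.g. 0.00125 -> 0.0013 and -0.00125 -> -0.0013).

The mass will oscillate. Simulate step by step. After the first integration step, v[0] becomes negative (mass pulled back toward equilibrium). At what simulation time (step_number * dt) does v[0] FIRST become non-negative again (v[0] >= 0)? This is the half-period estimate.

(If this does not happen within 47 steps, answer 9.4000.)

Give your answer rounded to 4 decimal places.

Step 0: x=[10.7000] v=[0.0000]
Step 1: x=[10.5056] v=[-0.9720]
Step 2: x=[10.1308] v=[-1.8740]
Step 3: x=[9.6026] v=[-2.6411]
Step 4: x=[8.9590] v=[-3.2180]
Step 5: x=[8.2464] v=[-3.5632]
Step 6: x=[7.5160] v=[-3.6519]
Step 7: x=[6.8205] v=[-3.4777]
Step 8: x=[6.2099] v=[-3.0531]
Step 9: x=[5.7282] v=[-2.4087]
Step 10: x=[5.4100] v=[-1.5909]
Step 11: x=[5.2783] v=[-0.6585]
Step 12: x=[5.3426] v=[0.3213]
First v>=0 after going negative at step 12, time=2.4000

Answer: 2.4000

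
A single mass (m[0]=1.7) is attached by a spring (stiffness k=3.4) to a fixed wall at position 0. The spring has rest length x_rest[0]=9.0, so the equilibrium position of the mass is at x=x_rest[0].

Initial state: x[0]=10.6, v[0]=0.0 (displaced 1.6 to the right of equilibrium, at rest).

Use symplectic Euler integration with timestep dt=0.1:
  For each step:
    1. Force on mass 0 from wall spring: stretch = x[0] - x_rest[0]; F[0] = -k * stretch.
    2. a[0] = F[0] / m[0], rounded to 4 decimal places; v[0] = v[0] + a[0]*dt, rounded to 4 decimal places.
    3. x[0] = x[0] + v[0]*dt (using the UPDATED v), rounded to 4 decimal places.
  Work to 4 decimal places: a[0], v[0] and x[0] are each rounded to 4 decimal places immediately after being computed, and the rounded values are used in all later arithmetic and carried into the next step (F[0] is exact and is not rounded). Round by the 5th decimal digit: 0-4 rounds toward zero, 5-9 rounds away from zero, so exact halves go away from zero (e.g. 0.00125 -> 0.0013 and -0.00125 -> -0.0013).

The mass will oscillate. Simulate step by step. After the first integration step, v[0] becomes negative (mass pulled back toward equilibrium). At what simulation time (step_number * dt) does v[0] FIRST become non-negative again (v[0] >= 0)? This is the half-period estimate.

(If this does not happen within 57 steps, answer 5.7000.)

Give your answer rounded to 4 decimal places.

Answer: 2.3000

Derivation:
Step 0: x=[10.6000] v=[0.0000]
Step 1: x=[10.5680] v=[-0.3200]
Step 2: x=[10.5046] v=[-0.6336]
Step 3: x=[10.4112] v=[-0.9345]
Step 4: x=[10.2895] v=[-1.2167]
Step 5: x=[10.1420] v=[-1.4746]
Step 6: x=[9.9717] v=[-1.7030]
Step 7: x=[9.7820] v=[-1.8973]
Step 8: x=[9.5766] v=[-2.0537]
Step 9: x=[9.3597] v=[-2.1690]
Step 10: x=[9.1356] v=[-2.2409]
Step 11: x=[8.9088] v=[-2.2680]
Step 12: x=[8.6838] v=[-2.2498]
Step 13: x=[8.4651] v=[-2.1866]
Step 14: x=[8.2571] v=[-2.0796]
Step 15: x=[8.0640] v=[-1.9310]
Step 16: x=[7.8896] v=[-1.7438]
Step 17: x=[7.7374] v=[-1.5217]
Step 18: x=[7.6105] v=[-1.2692]
Step 19: x=[7.5114] v=[-0.9913]
Step 20: x=[7.4420] v=[-0.6936]
Step 21: x=[7.4038] v=[-0.3820]
Step 22: x=[7.3975] v=[-0.0628]
Step 23: x=[7.4233] v=[0.2577]
First v>=0 after going negative at step 23, time=2.3000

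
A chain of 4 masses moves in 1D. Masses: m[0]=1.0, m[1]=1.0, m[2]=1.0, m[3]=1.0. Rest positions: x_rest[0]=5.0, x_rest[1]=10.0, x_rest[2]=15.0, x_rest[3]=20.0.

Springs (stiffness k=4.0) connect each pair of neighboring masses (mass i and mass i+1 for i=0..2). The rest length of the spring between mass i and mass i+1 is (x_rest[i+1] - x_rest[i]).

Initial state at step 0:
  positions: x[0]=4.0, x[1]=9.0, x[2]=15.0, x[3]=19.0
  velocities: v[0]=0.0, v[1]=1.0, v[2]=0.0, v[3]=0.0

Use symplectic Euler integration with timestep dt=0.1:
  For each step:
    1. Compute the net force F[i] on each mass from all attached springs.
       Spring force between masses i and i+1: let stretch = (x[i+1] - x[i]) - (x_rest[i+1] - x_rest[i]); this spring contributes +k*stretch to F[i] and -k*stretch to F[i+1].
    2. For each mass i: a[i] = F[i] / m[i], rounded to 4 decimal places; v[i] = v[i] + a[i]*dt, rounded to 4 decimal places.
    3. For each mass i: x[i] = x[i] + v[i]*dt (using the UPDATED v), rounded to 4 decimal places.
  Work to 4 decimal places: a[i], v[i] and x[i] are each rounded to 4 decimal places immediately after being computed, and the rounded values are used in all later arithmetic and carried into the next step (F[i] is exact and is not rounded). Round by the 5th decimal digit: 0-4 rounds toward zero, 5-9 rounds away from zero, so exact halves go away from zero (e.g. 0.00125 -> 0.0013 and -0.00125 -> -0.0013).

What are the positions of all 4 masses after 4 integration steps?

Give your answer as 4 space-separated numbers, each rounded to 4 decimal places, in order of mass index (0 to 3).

Answer: 4.0590 9.6362 14.3719 19.3329

Derivation:
Step 0: x=[4.0000 9.0000 15.0000 19.0000] v=[0.0000 1.0000 0.0000 0.0000]
Step 1: x=[4.0000 9.1400 14.9200 19.0400] v=[0.0000 1.4000 -0.8000 0.4000]
Step 2: x=[4.0056 9.3056 14.7736 19.1152] v=[0.0560 1.6560 -1.4640 0.7520]
Step 3: x=[4.0232 9.4779 14.5821 19.2167] v=[0.1760 1.7232 -1.9146 1.0154]
Step 4: x=[4.0590 9.6362 14.3719 19.3329] v=[0.3579 1.5830 -2.1024 1.1616]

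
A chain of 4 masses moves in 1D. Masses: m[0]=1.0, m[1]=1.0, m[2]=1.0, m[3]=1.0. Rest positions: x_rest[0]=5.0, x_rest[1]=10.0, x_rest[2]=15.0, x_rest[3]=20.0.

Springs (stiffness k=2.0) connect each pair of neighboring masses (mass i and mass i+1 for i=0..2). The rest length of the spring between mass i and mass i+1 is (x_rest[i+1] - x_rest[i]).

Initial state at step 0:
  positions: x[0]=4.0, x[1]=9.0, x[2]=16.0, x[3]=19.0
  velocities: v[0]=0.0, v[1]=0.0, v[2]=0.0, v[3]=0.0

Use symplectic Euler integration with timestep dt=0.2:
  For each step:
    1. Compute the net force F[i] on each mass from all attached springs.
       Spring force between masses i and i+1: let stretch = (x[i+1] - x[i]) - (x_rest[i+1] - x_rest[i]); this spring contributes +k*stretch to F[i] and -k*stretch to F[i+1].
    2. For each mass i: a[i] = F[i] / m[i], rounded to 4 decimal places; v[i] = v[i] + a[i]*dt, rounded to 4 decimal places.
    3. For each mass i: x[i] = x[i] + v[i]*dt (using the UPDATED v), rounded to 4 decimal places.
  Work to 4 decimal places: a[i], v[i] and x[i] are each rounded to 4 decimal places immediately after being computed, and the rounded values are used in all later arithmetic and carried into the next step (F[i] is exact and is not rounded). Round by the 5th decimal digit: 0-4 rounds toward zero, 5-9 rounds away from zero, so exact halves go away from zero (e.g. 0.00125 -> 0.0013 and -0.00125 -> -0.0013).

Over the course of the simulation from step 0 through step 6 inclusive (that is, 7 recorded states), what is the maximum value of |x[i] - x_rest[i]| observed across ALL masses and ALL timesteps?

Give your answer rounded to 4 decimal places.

Step 0: x=[4.0000 9.0000 16.0000 19.0000] v=[0.0000 0.0000 0.0000 0.0000]
Step 1: x=[4.0000 9.1600 15.6800 19.1600] v=[0.0000 0.8000 -1.6000 0.8000]
Step 2: x=[4.0128 9.4288 15.1168 19.4416] v=[0.0640 1.3440 -2.8160 1.4080]
Step 3: x=[4.0589 9.7194 14.4445 19.7772] v=[0.2304 1.4528 -3.3613 1.6781]
Step 4: x=[4.1578 9.9351 13.8208 20.0862] v=[0.4946 1.0786 -3.1183 1.5450]
Step 5: x=[4.3189 9.9995 13.3875 20.2940] v=[0.8055 0.3220 -2.1664 1.0388]
Step 6: x=[4.5344 9.8805 13.2357 20.3492] v=[1.0777 -0.5950 -0.7590 0.2762]
Max displacement = 1.7643

Answer: 1.7643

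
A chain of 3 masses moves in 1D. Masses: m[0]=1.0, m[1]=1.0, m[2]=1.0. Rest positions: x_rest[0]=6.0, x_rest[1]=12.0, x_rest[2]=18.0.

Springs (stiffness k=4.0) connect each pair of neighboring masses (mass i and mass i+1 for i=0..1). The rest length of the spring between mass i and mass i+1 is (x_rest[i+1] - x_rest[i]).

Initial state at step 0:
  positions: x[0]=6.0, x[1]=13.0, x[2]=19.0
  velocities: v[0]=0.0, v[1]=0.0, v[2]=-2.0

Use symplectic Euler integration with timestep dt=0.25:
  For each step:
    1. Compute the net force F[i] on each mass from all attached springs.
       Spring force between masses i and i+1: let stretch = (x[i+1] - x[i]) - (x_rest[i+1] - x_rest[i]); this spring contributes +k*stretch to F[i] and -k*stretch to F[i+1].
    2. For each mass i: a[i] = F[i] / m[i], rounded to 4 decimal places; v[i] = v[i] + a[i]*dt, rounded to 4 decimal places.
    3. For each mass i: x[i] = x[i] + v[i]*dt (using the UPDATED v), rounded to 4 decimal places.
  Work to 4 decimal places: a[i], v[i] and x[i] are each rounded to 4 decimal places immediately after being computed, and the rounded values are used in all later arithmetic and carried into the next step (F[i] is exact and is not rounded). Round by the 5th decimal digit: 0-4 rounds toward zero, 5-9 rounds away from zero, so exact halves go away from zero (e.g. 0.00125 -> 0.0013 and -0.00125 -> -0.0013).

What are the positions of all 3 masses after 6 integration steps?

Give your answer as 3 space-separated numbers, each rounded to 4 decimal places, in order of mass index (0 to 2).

Step 0: x=[6.0000 13.0000 19.0000] v=[0.0000 0.0000 -2.0000]
Step 1: x=[6.2500 12.7500 18.5000] v=[1.0000 -1.0000 -2.0000]
Step 2: x=[6.6250 12.3125 18.0625] v=[1.5000 -1.7500 -1.7500]
Step 3: x=[6.9219 11.8906 17.6875] v=[1.1875 -1.6875 -1.5000]
Step 4: x=[6.9610 11.6758 17.3633] v=[0.1562 -0.8593 -1.2969]
Step 5: x=[6.6788 11.7042 17.1172] v=[-1.1290 0.1134 -0.9844]
Step 6: x=[6.1529 11.8295 17.0179] v=[-2.1036 0.5010 -0.3974]

Answer: 6.1529 11.8295 17.0179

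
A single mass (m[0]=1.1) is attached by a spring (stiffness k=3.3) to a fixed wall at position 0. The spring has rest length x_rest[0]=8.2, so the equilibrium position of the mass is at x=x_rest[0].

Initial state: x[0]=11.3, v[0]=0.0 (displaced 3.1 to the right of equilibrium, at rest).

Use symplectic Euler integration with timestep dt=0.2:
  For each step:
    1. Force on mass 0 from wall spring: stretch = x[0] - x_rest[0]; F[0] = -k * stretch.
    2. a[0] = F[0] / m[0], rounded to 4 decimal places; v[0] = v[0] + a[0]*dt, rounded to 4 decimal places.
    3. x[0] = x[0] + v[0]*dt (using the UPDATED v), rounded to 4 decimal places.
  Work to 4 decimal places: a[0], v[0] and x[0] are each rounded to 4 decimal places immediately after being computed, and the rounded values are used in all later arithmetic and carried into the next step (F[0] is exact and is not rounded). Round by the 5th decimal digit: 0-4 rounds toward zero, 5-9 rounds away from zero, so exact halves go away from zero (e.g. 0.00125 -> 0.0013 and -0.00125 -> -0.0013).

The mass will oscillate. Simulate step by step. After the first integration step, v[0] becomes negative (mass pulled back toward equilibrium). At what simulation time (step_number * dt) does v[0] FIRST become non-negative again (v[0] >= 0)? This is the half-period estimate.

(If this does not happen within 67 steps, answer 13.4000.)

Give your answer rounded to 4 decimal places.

Answer: 2.0000

Derivation:
Step 0: x=[11.3000] v=[0.0000]
Step 1: x=[10.9280] v=[-1.8600]
Step 2: x=[10.2286] v=[-3.4968]
Step 3: x=[9.2858] v=[-4.7140]
Step 4: x=[8.2127] v=[-5.3655]
Step 5: x=[7.1381] v=[-5.3731]
Step 6: x=[6.1909] v=[-4.7360]
Step 7: x=[5.4848] v=[-3.5305]
Step 8: x=[5.1045] v=[-1.9014]
Step 9: x=[5.0957] v=[-0.0441]
Step 10: x=[5.4594] v=[1.8185]
First v>=0 after going negative at step 10, time=2.0000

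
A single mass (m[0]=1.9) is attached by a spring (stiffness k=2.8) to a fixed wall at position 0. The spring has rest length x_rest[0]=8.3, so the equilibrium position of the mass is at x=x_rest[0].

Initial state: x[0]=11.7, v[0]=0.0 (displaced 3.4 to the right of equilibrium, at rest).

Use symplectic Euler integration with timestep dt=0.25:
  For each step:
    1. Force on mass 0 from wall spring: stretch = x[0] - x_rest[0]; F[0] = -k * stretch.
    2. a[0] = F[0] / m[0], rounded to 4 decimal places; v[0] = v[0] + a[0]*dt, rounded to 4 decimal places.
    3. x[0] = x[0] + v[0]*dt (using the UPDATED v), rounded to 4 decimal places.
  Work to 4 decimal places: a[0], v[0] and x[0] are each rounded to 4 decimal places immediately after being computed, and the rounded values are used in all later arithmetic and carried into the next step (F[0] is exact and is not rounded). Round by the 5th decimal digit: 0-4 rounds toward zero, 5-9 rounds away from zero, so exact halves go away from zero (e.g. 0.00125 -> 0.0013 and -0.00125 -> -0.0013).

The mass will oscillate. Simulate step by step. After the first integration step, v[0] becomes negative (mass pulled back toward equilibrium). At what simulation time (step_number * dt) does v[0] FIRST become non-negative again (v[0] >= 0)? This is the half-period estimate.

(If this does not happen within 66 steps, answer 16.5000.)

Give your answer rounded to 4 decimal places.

Answer: 2.7500

Derivation:
Step 0: x=[11.7000] v=[0.0000]
Step 1: x=[11.3869] v=[-1.2526]
Step 2: x=[10.7894] v=[-2.3899]
Step 3: x=[9.9626] v=[-3.3071]
Step 4: x=[8.9827] v=[-3.9196]
Step 5: x=[7.9399] v=[-4.1711]
Step 6: x=[6.9303] v=[-4.0384]
Step 7: x=[6.0469] v=[-3.5338]
Step 8: x=[5.3710] v=[-2.7037]
Step 9: x=[4.9649] v=[-1.6246]
Step 10: x=[4.8659] v=[-0.3959]
Step 11: x=[5.0832] v=[0.8693]
First v>=0 after going negative at step 11, time=2.7500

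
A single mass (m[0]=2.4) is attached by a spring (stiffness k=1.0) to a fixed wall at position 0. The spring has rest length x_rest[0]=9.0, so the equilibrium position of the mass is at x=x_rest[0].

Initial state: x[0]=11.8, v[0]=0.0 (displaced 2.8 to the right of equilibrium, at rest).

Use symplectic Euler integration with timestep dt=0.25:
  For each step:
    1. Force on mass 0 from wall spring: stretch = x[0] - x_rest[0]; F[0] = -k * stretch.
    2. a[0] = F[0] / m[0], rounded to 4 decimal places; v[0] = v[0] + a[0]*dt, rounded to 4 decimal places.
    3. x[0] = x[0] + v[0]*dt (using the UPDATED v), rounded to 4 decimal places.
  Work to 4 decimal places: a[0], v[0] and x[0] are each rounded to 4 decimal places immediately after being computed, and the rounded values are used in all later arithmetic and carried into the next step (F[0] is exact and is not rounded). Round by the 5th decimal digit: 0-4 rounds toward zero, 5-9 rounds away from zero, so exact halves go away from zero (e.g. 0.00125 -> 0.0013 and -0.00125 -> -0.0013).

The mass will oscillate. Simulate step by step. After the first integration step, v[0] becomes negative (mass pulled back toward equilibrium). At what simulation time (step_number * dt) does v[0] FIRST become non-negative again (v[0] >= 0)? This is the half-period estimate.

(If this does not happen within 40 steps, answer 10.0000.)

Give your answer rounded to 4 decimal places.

Answer: 5.0000

Derivation:
Step 0: x=[11.8000] v=[0.0000]
Step 1: x=[11.7271] v=[-0.2917]
Step 2: x=[11.5832] v=[-0.5758]
Step 3: x=[11.3720] v=[-0.8449]
Step 4: x=[11.0990] v=[-1.0920]
Step 5: x=[10.7713] v=[-1.3107]
Step 6: x=[10.3975] v=[-1.4952]
Step 7: x=[9.9873] v=[-1.6408]
Step 8: x=[9.5514] v=[-1.7437]
Step 9: x=[9.1011] v=[-1.8012]
Step 10: x=[8.6482] v=[-1.8117]
Step 11: x=[8.2044] v=[-1.7751]
Step 12: x=[7.7814] v=[-1.6922]
Step 13: x=[7.3901] v=[-1.5653]
Step 14: x=[7.0407] v=[-1.3976]
Step 15: x=[6.7423] v=[-1.1935]
Step 16: x=[6.5027] v=[-0.9583]
Step 17: x=[6.3282] v=[-0.6982]
Step 18: x=[6.2232] v=[-0.4199]
Step 19: x=[6.1905] v=[-0.1307]
Step 20: x=[6.2310] v=[0.1620]
First v>=0 after going negative at step 20, time=5.0000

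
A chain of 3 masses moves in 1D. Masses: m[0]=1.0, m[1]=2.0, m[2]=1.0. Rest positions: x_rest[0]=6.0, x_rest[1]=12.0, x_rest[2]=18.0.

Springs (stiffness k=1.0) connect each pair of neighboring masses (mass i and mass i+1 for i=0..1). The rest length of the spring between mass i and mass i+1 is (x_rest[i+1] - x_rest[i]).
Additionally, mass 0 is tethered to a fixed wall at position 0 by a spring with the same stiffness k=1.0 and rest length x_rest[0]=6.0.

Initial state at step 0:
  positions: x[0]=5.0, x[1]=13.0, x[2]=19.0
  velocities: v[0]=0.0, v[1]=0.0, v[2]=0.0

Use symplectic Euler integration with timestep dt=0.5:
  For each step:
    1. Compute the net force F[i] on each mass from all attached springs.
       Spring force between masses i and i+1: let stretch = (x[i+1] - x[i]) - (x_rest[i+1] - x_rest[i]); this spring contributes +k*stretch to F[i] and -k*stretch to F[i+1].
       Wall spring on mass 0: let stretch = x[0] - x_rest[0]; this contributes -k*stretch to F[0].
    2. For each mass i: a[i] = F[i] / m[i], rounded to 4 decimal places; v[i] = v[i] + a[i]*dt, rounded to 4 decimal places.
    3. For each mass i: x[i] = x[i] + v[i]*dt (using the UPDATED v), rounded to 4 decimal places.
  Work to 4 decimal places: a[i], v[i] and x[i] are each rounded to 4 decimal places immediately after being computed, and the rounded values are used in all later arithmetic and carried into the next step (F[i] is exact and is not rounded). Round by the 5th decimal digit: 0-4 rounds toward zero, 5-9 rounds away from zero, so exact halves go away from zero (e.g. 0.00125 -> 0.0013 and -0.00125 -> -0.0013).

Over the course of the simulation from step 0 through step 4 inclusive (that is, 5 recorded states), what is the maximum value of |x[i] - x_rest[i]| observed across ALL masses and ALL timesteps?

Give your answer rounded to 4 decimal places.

Step 0: x=[5.0000 13.0000 19.0000] v=[0.0000 0.0000 0.0000]
Step 1: x=[5.7500 12.7500 19.0000] v=[1.5000 -0.5000 0.0000]
Step 2: x=[6.8125 12.4063 18.9375] v=[2.1250 -0.6875 -0.1250]
Step 3: x=[7.5704 12.1797 18.7422] v=[1.5157 -0.4532 -0.3906]
Step 4: x=[7.5880 12.1973 18.4063] v=[0.0352 0.0351 -0.6719]
Max displacement = 1.5880

Answer: 1.5880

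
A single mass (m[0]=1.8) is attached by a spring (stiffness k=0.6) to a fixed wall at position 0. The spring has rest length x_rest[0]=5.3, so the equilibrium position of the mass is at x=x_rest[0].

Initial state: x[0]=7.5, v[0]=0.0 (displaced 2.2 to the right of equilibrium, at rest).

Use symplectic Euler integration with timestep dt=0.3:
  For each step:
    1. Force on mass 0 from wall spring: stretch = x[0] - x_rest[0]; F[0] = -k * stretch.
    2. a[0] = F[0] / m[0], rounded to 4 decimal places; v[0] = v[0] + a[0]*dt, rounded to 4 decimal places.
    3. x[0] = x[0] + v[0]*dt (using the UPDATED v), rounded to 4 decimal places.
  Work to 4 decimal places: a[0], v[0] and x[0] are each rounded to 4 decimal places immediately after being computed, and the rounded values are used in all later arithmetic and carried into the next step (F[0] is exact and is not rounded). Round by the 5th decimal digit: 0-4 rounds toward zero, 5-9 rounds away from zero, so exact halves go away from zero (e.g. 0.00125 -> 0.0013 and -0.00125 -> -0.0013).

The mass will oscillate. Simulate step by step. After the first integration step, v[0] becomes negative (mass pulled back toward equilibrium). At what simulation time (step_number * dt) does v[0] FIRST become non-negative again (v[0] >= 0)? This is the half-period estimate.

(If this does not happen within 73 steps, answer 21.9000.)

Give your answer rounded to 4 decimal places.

Answer: 5.7000

Derivation:
Step 0: x=[7.5000] v=[0.0000]
Step 1: x=[7.4340] v=[-0.2200]
Step 2: x=[7.3040] v=[-0.4334]
Step 3: x=[7.1139] v=[-0.6338]
Step 4: x=[6.8693] v=[-0.8152]
Step 5: x=[6.5777] v=[-0.9721]
Step 6: x=[6.2477] v=[-1.0999]
Step 7: x=[5.8893] v=[-1.1947]
Step 8: x=[5.5132] v=[-1.2536]
Step 9: x=[5.1307] v=[-1.2749]
Step 10: x=[4.7533] v=[-1.2580]
Step 11: x=[4.3923] v=[-1.2033]
Step 12: x=[4.0586] v=[-1.1125]
Step 13: x=[3.7621] v=[-0.9884]
Step 14: x=[3.5117] v=[-0.8346]
Step 15: x=[3.3150] v=[-0.6558]
Step 16: x=[3.1778] v=[-0.4573]
Step 17: x=[3.1043] v=[-0.2451]
Step 18: x=[3.0967] v=[-0.0255]
Step 19: x=[3.1551] v=[0.1948]
First v>=0 after going negative at step 19, time=5.7000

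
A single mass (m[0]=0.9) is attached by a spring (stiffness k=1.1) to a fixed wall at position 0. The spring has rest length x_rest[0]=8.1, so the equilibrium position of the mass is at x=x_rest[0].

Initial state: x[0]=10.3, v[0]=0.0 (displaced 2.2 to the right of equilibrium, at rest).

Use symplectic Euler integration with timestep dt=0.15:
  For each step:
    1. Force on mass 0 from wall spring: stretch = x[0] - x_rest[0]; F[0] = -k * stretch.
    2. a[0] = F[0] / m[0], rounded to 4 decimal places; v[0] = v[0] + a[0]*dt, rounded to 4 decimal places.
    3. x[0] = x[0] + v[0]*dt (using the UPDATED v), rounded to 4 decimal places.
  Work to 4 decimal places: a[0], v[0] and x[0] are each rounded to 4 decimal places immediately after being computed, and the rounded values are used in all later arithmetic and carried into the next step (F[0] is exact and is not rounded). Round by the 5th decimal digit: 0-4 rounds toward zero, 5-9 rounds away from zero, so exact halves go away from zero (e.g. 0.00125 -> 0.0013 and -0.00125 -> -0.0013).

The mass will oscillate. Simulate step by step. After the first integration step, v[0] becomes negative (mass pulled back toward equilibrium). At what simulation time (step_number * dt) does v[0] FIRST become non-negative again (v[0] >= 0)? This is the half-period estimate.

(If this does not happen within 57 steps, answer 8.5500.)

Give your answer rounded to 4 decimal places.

Answer: 2.8500

Derivation:
Step 0: x=[10.3000] v=[0.0000]
Step 1: x=[10.2395] v=[-0.4033]
Step 2: x=[10.1202] v=[-0.7955]
Step 3: x=[9.9453] v=[-1.1659]
Step 4: x=[9.7197] v=[-1.5042]
Step 5: x=[9.4495] v=[-1.8011]
Step 6: x=[9.1422] v=[-2.0485]
Step 7: x=[8.8063] v=[-2.2396]
Step 8: x=[8.4509] v=[-2.3691]
Step 9: x=[8.0859] v=[-2.4334]
Step 10: x=[7.7213] v=[-2.4308]
Step 11: x=[7.3671] v=[-2.3614]
Step 12: x=[7.0331] v=[-2.2270]
Step 13: x=[6.7284] v=[-2.0314]
Step 14: x=[6.4614] v=[-1.7799]
Step 15: x=[6.2395] v=[-1.4795]
Step 16: x=[6.0687] v=[-1.1384]
Step 17: x=[5.9538] v=[-0.7660]
Step 18: x=[5.8979] v=[-0.3725]
Step 19: x=[5.9026] v=[0.0312]
First v>=0 after going negative at step 19, time=2.8500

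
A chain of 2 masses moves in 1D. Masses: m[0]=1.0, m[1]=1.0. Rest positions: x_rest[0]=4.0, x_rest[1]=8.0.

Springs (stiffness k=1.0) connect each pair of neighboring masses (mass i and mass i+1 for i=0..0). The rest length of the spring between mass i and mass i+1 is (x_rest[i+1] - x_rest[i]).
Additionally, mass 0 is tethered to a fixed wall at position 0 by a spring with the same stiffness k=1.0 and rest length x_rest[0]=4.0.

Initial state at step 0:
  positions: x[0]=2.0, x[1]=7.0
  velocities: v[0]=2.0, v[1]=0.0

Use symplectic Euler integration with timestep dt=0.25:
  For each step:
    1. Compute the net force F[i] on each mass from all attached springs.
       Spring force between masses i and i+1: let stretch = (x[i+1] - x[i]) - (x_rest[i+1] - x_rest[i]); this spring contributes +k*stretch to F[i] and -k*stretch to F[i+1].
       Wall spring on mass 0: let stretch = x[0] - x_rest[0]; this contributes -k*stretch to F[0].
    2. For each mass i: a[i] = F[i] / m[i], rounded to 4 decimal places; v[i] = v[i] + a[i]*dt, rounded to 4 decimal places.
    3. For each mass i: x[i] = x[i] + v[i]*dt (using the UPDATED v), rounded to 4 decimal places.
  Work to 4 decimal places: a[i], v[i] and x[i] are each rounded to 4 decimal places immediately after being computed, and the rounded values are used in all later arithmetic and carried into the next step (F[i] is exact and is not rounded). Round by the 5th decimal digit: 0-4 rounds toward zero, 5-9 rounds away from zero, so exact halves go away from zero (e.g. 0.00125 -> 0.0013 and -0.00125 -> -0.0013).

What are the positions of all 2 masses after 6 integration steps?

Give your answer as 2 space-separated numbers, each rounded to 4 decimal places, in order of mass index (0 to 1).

Answer: 5.6665 7.3741

Derivation:
Step 0: x=[2.0000 7.0000] v=[2.0000 0.0000]
Step 1: x=[2.6875 6.9375] v=[2.7500 -0.2500]
Step 2: x=[3.4727 6.8594] v=[3.1406 -0.3125]
Step 3: x=[4.2525 6.8196] v=[3.1191 -0.1592]
Step 4: x=[4.9270 6.8694] v=[2.6978 0.1990]
Step 5: x=[5.4149 7.0478] v=[1.9517 0.7134]
Step 6: x=[5.6665 7.3741] v=[1.0062 1.3052]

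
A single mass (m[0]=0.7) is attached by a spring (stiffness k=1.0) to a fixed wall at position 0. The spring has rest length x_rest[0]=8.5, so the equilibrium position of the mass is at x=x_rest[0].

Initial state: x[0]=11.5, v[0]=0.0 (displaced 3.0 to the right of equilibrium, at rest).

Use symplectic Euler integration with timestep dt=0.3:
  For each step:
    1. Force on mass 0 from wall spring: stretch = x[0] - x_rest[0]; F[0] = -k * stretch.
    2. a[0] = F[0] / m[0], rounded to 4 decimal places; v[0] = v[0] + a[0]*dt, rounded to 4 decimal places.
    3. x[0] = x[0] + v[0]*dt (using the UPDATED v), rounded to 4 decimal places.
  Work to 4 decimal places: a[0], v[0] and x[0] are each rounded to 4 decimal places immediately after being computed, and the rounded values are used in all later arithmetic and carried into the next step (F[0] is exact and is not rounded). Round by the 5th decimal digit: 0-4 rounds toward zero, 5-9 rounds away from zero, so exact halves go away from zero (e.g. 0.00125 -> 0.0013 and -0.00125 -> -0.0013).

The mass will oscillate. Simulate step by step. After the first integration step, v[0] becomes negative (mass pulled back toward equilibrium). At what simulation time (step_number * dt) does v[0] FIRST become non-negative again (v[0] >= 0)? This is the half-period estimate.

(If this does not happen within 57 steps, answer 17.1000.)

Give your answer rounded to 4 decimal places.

Answer: 2.7000

Derivation:
Step 0: x=[11.5000] v=[0.0000]
Step 1: x=[11.1143] v=[-1.2857]
Step 2: x=[10.3925] v=[-2.4061]
Step 3: x=[9.4273] v=[-3.2172]
Step 4: x=[8.3429] v=[-3.6146]
Step 5: x=[7.2787] v=[-3.5473]
Step 6: x=[6.3715] v=[-3.0239]
Step 7: x=[5.7380] v=[-2.1117]
Step 8: x=[5.4596] v=[-0.9280]
Step 9: x=[5.5721] v=[0.3750]
First v>=0 after going negative at step 9, time=2.7000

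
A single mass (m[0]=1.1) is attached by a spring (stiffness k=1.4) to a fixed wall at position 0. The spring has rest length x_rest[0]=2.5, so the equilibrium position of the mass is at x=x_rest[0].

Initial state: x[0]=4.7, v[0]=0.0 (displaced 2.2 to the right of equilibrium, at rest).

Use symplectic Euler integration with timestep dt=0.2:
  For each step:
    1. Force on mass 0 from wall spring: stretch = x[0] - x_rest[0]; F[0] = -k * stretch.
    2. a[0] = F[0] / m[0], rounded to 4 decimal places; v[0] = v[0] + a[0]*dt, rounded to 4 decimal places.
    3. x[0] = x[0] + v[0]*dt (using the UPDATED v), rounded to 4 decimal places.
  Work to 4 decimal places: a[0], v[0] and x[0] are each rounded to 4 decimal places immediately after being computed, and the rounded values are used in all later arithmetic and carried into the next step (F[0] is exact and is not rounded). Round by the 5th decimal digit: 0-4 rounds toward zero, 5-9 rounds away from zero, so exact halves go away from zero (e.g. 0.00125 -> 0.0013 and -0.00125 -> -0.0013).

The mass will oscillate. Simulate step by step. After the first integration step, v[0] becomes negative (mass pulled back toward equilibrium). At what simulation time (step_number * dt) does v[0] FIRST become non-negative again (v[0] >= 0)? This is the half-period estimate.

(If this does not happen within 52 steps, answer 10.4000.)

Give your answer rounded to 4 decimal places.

Answer: 2.8000

Derivation:
Step 0: x=[4.7000] v=[0.0000]
Step 1: x=[4.5880] v=[-0.5600]
Step 2: x=[4.3697] v=[-1.0915]
Step 3: x=[4.0562] v=[-1.5674]
Step 4: x=[3.6635] v=[-1.9635]
Step 5: x=[3.2116] v=[-2.2597]
Step 6: x=[2.7234] v=[-2.4408]
Step 7: x=[2.2239] v=[-2.4977]
Step 8: x=[1.7384] v=[-2.4274]
Step 9: x=[1.2917] v=[-2.2335]
Step 10: x=[0.9065] v=[-1.9259]
Step 11: x=[0.6024] v=[-1.5203]
Step 12: x=[0.3949] v=[-1.0373]
Step 13: x=[0.2946] v=[-0.5015]
Step 14: x=[0.3066] v=[0.0599]
First v>=0 after going negative at step 14, time=2.8000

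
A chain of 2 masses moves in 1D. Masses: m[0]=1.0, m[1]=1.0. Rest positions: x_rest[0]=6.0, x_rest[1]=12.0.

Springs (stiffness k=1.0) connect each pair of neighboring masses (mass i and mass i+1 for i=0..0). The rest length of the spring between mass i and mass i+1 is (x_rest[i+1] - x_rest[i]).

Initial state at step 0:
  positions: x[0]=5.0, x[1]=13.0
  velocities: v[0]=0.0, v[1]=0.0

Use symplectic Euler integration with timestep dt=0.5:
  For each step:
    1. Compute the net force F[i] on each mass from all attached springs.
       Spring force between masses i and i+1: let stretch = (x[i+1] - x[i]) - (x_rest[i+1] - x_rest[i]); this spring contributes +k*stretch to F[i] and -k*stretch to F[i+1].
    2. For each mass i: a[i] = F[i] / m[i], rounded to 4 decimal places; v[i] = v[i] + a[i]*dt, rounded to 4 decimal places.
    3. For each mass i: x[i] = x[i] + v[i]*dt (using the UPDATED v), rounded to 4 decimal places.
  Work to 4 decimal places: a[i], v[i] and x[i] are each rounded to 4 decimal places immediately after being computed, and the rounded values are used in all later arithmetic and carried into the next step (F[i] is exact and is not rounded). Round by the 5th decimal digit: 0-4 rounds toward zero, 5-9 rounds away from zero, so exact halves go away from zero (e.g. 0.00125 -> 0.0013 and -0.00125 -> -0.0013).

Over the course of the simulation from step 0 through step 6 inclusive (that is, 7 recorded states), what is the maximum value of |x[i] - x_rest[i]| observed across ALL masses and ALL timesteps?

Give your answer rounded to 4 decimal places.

Step 0: x=[5.0000 13.0000] v=[0.0000 0.0000]
Step 1: x=[5.5000 12.5000] v=[1.0000 -1.0000]
Step 2: x=[6.2500 11.7500] v=[1.5000 -1.5000]
Step 3: x=[6.8750 11.1250] v=[1.2500 -1.2500]
Step 4: x=[7.0625 10.9375] v=[0.3750 -0.3750]
Step 5: x=[6.7188 11.2813] v=[-0.6875 0.6875]
Step 6: x=[6.0157 11.9845] v=[-1.4063 1.4063]
Max displacement = 1.0625

Answer: 1.0625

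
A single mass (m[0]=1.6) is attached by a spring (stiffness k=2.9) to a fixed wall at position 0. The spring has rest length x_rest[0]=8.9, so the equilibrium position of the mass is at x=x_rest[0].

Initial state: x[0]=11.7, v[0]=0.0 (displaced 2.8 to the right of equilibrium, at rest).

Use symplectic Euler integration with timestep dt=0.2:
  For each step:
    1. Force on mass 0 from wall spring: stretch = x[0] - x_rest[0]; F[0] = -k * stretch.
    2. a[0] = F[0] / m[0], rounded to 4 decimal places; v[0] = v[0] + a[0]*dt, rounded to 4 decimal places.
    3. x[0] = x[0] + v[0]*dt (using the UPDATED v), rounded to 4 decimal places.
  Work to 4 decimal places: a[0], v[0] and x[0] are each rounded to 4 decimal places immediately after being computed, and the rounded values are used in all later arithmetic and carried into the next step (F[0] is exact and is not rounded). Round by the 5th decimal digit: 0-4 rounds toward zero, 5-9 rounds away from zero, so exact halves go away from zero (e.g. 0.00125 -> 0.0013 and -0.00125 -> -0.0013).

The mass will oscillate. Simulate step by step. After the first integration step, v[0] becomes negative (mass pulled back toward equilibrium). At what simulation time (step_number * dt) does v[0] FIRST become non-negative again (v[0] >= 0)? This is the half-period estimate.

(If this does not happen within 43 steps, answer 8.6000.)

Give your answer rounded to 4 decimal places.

Answer: 2.4000

Derivation:
Step 0: x=[11.7000] v=[0.0000]
Step 1: x=[11.4970] v=[-1.0150]
Step 2: x=[11.1057] v=[-1.9564]
Step 3: x=[10.5545] v=[-2.7560]
Step 4: x=[9.8833] v=[-3.3558]
Step 5: x=[9.1409] v=[-3.7122]
Step 6: x=[8.3810] v=[-3.7995]
Step 7: x=[7.6587] v=[-3.6114]
Step 8: x=[7.0264] v=[-3.1614]
Step 9: x=[6.5300] v=[-2.4822]
Step 10: x=[6.2054] v=[-1.6231]
Step 11: x=[6.0761] v=[-0.6463]
Step 12: x=[6.1516] v=[0.3774]
First v>=0 after going negative at step 12, time=2.4000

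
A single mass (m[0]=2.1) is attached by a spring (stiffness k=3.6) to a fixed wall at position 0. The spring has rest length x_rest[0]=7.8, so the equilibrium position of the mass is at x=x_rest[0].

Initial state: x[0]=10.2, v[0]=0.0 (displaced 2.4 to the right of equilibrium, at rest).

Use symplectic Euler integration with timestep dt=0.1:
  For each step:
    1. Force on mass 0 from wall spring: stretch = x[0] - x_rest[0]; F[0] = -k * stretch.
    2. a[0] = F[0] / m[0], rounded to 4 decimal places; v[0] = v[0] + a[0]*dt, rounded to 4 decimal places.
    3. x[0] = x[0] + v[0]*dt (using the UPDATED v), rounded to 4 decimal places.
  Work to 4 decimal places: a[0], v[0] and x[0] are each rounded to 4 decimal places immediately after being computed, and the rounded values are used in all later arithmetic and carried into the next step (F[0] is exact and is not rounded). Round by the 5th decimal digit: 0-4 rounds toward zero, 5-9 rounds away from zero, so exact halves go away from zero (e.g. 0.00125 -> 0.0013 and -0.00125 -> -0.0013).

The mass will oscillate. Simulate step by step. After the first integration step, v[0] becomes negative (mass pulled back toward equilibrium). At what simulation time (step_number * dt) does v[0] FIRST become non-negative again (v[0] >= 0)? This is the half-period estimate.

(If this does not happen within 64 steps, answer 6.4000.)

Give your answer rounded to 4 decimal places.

Answer: 2.4000

Derivation:
Step 0: x=[10.2000] v=[0.0000]
Step 1: x=[10.1589] v=[-0.4114]
Step 2: x=[10.0773] v=[-0.8158]
Step 3: x=[9.9567] v=[-1.2062]
Step 4: x=[9.7991] v=[-1.5759]
Step 5: x=[9.6072] v=[-1.9186]
Step 6: x=[9.3844] v=[-2.2284]
Step 7: x=[9.1344] v=[-2.5000]
Step 8: x=[8.8615] v=[-2.7288]
Step 9: x=[8.5704] v=[-2.9108]
Step 10: x=[8.2661] v=[-3.0429]
Step 11: x=[7.9538] v=[-3.1228]
Step 12: x=[7.6389] v=[-3.1492]
Step 13: x=[7.3267] v=[-3.1216]
Step 14: x=[7.0227] v=[-3.0405]
Step 15: x=[6.7320] v=[-2.9073]
Step 16: x=[6.4596] v=[-2.7242]
Step 17: x=[6.2102] v=[-2.4944]
Step 18: x=[5.9880] v=[-2.2219]
Step 19: x=[5.7969] v=[-1.9113]
Step 20: x=[5.6401] v=[-1.5679]
Step 21: x=[5.5203] v=[-1.1976]
Step 22: x=[5.4396] v=[-0.8068]
Step 23: x=[5.3994] v=[-0.4022]
Step 24: x=[5.4003] v=[0.0093]
First v>=0 after going negative at step 24, time=2.4000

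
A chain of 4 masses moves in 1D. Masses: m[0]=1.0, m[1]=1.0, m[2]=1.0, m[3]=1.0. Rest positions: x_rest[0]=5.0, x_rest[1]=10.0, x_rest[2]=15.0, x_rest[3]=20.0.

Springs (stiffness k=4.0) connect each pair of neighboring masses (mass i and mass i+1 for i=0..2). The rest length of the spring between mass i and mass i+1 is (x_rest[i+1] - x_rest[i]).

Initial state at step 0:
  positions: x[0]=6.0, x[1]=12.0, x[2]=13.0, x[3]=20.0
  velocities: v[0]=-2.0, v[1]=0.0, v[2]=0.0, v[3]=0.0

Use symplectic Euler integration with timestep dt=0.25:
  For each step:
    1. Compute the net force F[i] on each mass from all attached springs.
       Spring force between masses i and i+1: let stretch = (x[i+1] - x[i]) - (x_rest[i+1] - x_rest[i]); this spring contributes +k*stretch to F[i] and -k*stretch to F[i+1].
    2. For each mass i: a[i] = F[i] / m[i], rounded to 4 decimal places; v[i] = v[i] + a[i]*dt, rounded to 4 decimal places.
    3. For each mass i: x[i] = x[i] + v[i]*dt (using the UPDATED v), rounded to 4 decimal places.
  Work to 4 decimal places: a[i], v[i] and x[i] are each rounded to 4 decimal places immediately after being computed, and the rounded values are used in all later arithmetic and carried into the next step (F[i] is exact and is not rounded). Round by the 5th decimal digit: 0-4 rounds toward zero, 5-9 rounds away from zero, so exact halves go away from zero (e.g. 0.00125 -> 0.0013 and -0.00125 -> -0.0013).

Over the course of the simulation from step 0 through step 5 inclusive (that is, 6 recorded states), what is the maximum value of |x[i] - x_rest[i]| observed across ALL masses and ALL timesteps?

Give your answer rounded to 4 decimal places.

Answer: 2.0156

Derivation:
Step 0: x=[6.0000 12.0000 13.0000 20.0000] v=[-2.0000 0.0000 0.0000 0.0000]
Step 1: x=[5.7500 10.7500 14.5000 19.5000] v=[-1.0000 -5.0000 6.0000 -2.0000]
Step 2: x=[5.5000 9.1875 16.3125 19.0000] v=[-1.0000 -6.2500 7.2500 -2.0000]
Step 3: x=[4.9219 8.4844 17.0156 19.0781] v=[-2.3125 -2.8125 2.8125 0.3125]
Step 4: x=[3.9844 9.0235 16.1016 19.8906] v=[-3.7500 2.1562 -3.6562 3.2500]
Step 5: x=[3.0567 10.0723 14.3653 21.0059] v=[-3.7109 4.1952 -6.9453 4.4610]
Max displacement = 2.0156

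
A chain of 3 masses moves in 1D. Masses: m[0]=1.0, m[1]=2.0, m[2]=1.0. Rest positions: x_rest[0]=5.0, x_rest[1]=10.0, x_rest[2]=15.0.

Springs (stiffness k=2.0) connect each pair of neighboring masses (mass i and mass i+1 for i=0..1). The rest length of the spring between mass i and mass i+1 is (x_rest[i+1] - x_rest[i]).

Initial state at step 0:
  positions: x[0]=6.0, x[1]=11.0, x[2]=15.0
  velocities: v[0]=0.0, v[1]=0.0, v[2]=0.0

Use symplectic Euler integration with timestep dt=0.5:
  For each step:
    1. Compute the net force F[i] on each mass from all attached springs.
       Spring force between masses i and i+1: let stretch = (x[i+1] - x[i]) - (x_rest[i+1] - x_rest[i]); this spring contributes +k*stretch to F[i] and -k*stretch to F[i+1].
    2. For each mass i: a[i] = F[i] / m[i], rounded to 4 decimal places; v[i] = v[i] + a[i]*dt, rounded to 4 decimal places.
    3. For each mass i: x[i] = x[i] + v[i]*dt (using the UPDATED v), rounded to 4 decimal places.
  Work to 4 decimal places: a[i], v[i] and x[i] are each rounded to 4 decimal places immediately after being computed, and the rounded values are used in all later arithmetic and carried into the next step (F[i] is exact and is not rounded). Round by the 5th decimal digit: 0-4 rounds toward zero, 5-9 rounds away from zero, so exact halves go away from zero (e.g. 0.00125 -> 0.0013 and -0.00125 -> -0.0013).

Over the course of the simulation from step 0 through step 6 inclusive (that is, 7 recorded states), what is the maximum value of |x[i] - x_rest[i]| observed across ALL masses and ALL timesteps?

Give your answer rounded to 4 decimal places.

Step 0: x=[6.0000 11.0000 15.0000] v=[0.0000 0.0000 0.0000]
Step 1: x=[6.0000 10.7500 15.5000] v=[0.0000 -0.5000 1.0000]
Step 2: x=[5.8750 10.5000 16.1250] v=[-0.2500 -0.5000 1.2500]
Step 3: x=[5.5625 10.5000 16.4375] v=[-0.6250 0.0000 0.6250]
Step 4: x=[5.2188 10.7500 16.2813] v=[-0.6875 0.5000 -0.3125]
Step 5: x=[5.1407 11.0001 15.8594] v=[-0.1563 0.5001 -0.8438]
Step 6: x=[5.4923 11.0002 15.5079] v=[0.7031 0.0001 -0.7031]
Max displacement = 1.4375

Answer: 1.4375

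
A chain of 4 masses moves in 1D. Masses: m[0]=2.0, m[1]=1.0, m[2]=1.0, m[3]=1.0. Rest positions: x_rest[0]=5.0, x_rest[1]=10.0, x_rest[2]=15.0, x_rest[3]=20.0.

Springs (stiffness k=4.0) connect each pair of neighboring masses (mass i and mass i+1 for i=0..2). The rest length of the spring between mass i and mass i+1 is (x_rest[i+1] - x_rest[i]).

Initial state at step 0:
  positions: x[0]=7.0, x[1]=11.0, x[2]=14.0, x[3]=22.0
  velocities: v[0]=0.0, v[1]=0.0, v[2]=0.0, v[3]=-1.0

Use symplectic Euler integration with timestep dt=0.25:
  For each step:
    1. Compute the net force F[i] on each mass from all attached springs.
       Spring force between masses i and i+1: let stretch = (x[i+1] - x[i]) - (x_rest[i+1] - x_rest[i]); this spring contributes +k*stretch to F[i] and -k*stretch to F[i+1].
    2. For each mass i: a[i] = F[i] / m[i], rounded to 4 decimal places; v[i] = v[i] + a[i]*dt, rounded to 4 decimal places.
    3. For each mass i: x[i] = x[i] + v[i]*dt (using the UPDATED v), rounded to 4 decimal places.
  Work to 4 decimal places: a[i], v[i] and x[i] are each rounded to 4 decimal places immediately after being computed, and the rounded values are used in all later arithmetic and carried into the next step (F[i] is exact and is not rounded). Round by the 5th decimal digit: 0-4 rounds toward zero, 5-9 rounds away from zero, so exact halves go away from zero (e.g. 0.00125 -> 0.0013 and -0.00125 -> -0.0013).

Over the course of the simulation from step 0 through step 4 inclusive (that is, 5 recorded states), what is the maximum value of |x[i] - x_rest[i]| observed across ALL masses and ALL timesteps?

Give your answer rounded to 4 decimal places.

Answer: 2.5860

Derivation:
Step 0: x=[7.0000 11.0000 14.0000 22.0000] v=[0.0000 0.0000 0.0000 -1.0000]
Step 1: x=[6.8750 10.7500 15.2500 21.0000] v=[-0.5000 -1.0000 5.0000 -4.0000]
Step 2: x=[6.6094 10.6563 16.8125 19.8125] v=[-1.0625 -0.3750 6.2500 -4.7500]
Step 3: x=[6.2246 11.0899 17.5860 19.1250] v=[-1.5391 1.7343 3.0938 -2.7500]
Step 4: x=[5.8230 11.9312 17.1202 19.3028] v=[-1.6065 3.3651 -1.8633 0.7110]
Max displacement = 2.5860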